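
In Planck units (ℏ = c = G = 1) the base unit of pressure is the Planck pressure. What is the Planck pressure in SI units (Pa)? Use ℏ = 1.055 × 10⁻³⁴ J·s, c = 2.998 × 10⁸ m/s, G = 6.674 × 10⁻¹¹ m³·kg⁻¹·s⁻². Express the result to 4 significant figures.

4.632 × 10¹¹³ Pa

p_P = c⁷/(ℏG²)
  = 2.177 × 10⁵⁹ / 4.699 × 10⁻⁵⁵
  = 4.632 × 10¹¹³ Pa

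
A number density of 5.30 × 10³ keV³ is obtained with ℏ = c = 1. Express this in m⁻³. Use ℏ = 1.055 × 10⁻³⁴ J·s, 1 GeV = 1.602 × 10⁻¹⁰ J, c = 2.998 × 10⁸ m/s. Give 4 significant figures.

Number density is [L]⁻³ = [E]³/(ℏc)³.
1 GeV³ → 1/(ℏc)³ × (1 GeV in J)³ = 1.299 × 10⁴⁷ m⁻³.
Convert the energy scale: 5.30 × 10³ keV³ = 5.30 × 10⁻¹⁵ GeV³.
Result: 5.30 × 10⁻¹⁵ × 1.299 × 10⁴⁷ = 6.887 × 10³² m⁻³.

6.887 × 10³² m⁻³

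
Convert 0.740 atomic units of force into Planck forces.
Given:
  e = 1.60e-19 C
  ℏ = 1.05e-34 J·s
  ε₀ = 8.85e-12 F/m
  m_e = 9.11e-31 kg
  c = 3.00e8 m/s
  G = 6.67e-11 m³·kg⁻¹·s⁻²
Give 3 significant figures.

5.07e-52

atomic unit of force: F_au = E_h/a₀ = m_e²e⁶/((4πε₀)³ℏ⁴) = 8.33e-8 N
Planck force: F_P = c⁴/G = 1.21e44 N
0.740 × 8.33e-8 / 1.21e44 = 5.07e-52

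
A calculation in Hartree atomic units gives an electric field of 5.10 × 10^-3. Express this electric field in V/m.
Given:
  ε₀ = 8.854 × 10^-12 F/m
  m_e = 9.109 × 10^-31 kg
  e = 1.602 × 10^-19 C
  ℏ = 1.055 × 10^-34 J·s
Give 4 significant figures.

2.617 × 10^9 V/m

One atomic unit of electric field: E_au = E_h/(e a₀) = m_e²e⁵/((4πε₀)³ℏ⁴) = 5.131 × 10^11 V/m.
5.10 × 10^-3 × 5.131 × 10^11 V/m = 2.617 × 10^9 V/m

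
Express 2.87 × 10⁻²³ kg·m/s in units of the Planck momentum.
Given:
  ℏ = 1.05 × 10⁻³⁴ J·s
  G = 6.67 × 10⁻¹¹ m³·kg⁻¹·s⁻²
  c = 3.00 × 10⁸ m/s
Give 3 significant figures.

Planck momentum: p_P = √(ℏc³/G) = 6.52 kg·m/s.
2.87 × 10⁻²³ / 6.52 = 4.40 × 10⁻²⁴

4.40 × 10⁻²⁴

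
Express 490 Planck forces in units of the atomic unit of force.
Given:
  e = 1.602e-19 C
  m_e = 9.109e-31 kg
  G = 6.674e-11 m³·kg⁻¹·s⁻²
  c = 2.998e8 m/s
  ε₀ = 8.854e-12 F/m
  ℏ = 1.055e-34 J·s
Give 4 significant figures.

7.216e53

Planck force: F_P = c⁴/G = 1.210e44 N
atomic unit of force: F_au = E_h/a₀ = m_e²e⁶/((4πε₀)³ℏ⁴) = 8.220e-8 N
490 × 1.210e44 / 8.220e-8 = 7.216e53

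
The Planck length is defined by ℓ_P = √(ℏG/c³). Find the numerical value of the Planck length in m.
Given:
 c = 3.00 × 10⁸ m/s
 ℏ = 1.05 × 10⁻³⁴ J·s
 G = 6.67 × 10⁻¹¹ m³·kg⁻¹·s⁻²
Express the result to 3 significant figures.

1.61 × 10⁻³⁵ m

ℓ_P = √(ℏG/c³)
  = √(2.59 × 10⁻⁷⁰)
  = 1.61 × 10⁻³⁵ m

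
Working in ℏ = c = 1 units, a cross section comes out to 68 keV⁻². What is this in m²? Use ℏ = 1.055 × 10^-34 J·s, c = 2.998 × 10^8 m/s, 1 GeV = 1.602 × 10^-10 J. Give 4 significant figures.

Area is [L]² = [E]⁻²·(ℏc)²; restore (ℏc)².
1 GeV⁻² → (ℏc)² × (1 GeV in J)⁻² = 3.898 × 10^-32 m².
Convert the energy scale: 68 keV⁻² = 6.80 × 10^13 GeV⁻².
Result: 6.80 × 10^13 × 3.898 × 10^-32 = 2.651 × 10^-18 m².

2.651 × 10^-18 m²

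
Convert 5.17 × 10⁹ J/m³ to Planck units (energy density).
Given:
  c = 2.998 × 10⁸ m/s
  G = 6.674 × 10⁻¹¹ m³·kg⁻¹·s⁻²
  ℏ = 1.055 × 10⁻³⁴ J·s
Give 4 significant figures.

1.116 × 10⁻¹⁰⁴

Planck energy density: u_P = c⁷/(ℏG²) = 4.632 × 10¹¹³ J/m³.
5.17 × 10⁹ / 4.632 × 10¹¹³ = 1.116 × 10⁻¹⁰⁴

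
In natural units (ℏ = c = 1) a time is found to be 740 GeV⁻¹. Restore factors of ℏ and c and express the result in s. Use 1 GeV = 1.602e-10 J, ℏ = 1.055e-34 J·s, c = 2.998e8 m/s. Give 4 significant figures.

A time is [E]⁻¹ in ℏ=c=1; restore one factor of ℏ.
1 GeV⁻¹ → ℏ × (1 GeV in J)⁻¹ = 6.586e-25 s.
Result: 740 × 6.586e-25 = 4.873e-22 s.

4.873e-22 s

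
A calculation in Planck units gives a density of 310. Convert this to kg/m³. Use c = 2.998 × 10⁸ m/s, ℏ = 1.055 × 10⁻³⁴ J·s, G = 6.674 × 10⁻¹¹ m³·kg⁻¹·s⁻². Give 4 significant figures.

One Planck density: ρ_P = c⁵/(ℏG²) = 5.154 × 10⁹⁶ kg/m³.
310 × 5.154 × 10⁹⁶ kg/m³ = 1.598 × 10⁹⁹ kg/m³

1.598 × 10⁹⁹ kg/m³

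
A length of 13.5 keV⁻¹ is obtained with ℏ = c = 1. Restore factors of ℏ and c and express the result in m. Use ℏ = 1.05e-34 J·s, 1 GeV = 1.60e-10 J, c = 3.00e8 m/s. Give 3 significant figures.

A length is [E]⁻¹ in ℏ=c=1; restore one factor of ℏc.
1 GeV⁻¹ → ℏc × (1 GeV in J)⁻¹ = 1.97e-16 m.
Convert the energy scale: 13.5 keV⁻¹ = 1.35e7 GeV⁻¹.
Result: 1.35e7 × 1.97e-16 = 2.66e-9 m.

2.66e-9 m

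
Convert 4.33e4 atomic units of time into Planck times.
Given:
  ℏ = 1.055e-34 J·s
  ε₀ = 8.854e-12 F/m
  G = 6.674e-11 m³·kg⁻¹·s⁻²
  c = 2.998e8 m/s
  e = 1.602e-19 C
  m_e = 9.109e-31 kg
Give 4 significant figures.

atomic unit of time: τ_au = (4πε₀)²ℏ³/(m_e e⁴) = 2.423e-17 s
Planck time: t_P = √(ℏG/c⁵) = 5.392e-44 s
4.33e4 × 2.423e-17 / 5.392e-44 = 1.946e31

1.946e31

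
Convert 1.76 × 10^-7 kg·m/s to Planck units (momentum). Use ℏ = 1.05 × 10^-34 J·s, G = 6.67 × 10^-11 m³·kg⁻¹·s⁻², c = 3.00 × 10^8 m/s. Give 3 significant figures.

2.70 × 10^-8

Planck momentum: p_P = √(ℏc³/G) = 6.52 kg·m/s.
1.76 × 10^-7 / 6.52 = 2.70 × 10^-8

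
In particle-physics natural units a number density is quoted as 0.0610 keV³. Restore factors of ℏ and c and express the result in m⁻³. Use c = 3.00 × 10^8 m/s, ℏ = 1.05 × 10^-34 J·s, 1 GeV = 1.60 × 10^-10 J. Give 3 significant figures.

Number density is [L]⁻³ = [E]³/(ℏc)³.
1 GeV³ → 1/(ℏc)³ × (1 GeV in J)³ = 1.31 × 10^47 m⁻³.
Convert the energy scale: 0.0610 keV³ = 6.10 × 10^-20 GeV³.
Result: 6.10 × 10^-20 × 1.31 × 10^47 = 7.99 × 10^27 m⁻³.

7.99 × 10^27 m⁻³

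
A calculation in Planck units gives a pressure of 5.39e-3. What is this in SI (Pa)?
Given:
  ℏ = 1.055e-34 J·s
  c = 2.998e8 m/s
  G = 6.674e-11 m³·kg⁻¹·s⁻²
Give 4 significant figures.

One Planck pressure: p_P = c⁷/(ℏG²) = 4.632e113 Pa.
5.39e-3 × 4.632e113 Pa = 2.497e111 Pa

2.497e111 Pa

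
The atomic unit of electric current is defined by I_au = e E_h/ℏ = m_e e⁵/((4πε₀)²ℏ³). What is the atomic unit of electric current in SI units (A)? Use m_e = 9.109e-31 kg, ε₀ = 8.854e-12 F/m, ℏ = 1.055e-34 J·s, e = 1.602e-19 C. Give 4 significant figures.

I_au = e E_h/ℏ = m_e e⁵/((4πε₀)²ℏ³)
E_h = 4.354e-18 J
e·E_h/ℏ = 6.612e-3 A

6.612e-3 A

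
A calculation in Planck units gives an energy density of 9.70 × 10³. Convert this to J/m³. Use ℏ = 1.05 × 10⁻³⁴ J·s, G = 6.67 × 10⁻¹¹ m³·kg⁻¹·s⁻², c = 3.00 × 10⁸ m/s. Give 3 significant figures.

4.54 × 10¹¹⁷ J/m³

One Planck energy density: u_P = c⁷/(ℏG²) = 4.68 × 10¹¹³ J/m³.
9.70 × 10³ × 4.68 × 10¹¹³ J/m³ = 4.54 × 10¹¹⁷ J/m³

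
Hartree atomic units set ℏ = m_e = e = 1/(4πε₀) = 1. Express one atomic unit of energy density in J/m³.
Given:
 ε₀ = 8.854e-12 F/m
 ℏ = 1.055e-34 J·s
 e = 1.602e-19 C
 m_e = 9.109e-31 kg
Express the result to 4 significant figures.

2.929e13 J/m³

Dimensional analysis gives u_au = E_h/a₀³ = m_e⁴e¹⁰/((4πε₀)⁵ℏ⁸).
E_h = 4.354e-18 J
a₀ = 5.297e-11 m
E_h/a₀³ = 2.929e13 J/m³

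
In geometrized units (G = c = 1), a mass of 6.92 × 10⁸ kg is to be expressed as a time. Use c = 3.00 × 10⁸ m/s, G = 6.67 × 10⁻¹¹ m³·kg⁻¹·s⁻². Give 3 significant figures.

1.71 × 10⁻²⁷ s

Mass → time via G/c³.
6.92 × 10⁸ kg × (G/c³) = 1.71 × 10⁻²⁷ s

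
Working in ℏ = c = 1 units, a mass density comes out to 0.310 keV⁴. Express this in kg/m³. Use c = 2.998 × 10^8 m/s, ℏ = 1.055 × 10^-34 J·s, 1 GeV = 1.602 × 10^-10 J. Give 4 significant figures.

7.180 × 10^-5 kg/m³

Mass density is [E]/(c²[L]³) = [E]⁴/(ℏ³c⁵).
1 GeV⁴ → 1/(ℏ³c⁵) × (1 GeV in J)⁴ = 2.316 × 10^20 kg/m³.
Convert the energy scale: 0.310 keV⁴ = 3.10 × 10^-25 GeV⁴.
Result: 3.10 × 10^-25 × 2.316 × 10^20 = 7.180 × 10^-5 kg/m³.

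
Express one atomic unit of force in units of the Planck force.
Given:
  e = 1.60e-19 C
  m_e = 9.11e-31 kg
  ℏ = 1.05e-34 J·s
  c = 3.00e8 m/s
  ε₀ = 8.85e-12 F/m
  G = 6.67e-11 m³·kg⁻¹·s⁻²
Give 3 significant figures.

6.86e-52

atomic unit of force: F_au = E_h/a₀ = m_e²e⁶/((4πε₀)³ℏ⁴) = 8.33e-8 N
Planck force: F_P = c⁴/G = 1.21e44 N
ratio = 8.33e-8 / 1.21e44 = 6.86e-52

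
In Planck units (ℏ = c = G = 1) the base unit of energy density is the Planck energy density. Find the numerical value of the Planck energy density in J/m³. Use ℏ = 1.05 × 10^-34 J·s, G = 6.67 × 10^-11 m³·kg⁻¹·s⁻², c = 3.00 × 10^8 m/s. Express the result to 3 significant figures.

4.68 × 10^113 J/m³

u_P = c⁷/(ℏG²)
  = 2.19 × 10^59 / 4.67 × 10^-55
  = 4.68 × 10^113 J/m³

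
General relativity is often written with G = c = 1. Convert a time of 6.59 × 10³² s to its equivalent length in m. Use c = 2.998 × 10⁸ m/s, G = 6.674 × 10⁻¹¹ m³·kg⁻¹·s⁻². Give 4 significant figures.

Time → length via c.
6.59 × 10³² s × (c) = 1.976 × 10⁴¹ m

1.976 × 10⁴¹ m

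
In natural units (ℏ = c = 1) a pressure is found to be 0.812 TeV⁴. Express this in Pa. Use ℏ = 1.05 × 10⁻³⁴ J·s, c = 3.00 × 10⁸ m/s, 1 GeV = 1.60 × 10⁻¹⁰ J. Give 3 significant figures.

Pressure is [E]/[L]³ = [E]⁴/(ℏc)³.
1 GeV⁴ → 1/(ℏc)³ × (1 GeV in J)⁴ = 2.10 × 10³⁷ Pa.
Convert the energy scale: 0.812 TeV⁴ = 8.12 × 10¹¹ GeV⁴.
Result: 8.12 × 10¹¹ × 2.10 × 10³⁷ = 1.70 × 10⁴⁹ Pa.

1.70 × 10⁴⁹ Pa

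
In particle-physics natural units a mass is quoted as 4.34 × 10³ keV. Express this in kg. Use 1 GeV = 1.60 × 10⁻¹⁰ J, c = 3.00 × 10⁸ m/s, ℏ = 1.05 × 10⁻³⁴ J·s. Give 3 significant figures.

Mass is [E]/c²; divide by c².
1 GeV → 1/c² × (1 GeV in J) = 1.78 × 10⁻²⁷ kg.
Convert the energy scale: 4.34 × 10³ keV = 4.34 × 10⁻³ GeV.
Result: 4.34 × 10⁻³ × 1.78 × 10⁻²⁷ = 7.72 × 10⁻³⁰ kg.

7.72 × 10⁻³⁰ kg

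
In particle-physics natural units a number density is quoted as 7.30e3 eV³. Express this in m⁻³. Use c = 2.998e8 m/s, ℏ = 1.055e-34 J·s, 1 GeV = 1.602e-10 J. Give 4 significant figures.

Number density is [L]⁻³ = [E]³/(ℏc)³.
1 GeV³ → 1/(ℏc)³ × (1 GeV in J)³ = 1.299e47 m⁻³.
Convert the energy scale: 7.30e3 eV³ = 7.30e-24 GeV³.
Result: 7.30e-24 × 1.299e47 = 9.485e23 m⁻³.

9.485e23 m⁻³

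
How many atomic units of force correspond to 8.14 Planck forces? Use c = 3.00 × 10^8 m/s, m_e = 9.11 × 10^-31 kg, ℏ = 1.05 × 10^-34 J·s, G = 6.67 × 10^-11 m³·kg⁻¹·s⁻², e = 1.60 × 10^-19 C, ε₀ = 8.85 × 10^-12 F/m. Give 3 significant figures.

1.19 × 10^52

Planck force: F_P = c⁴/G = 1.21 × 10^44 N
atomic unit of force: F_au = E_h/a₀ = m_e²e⁶/((4πε₀)³ℏ⁴) = 8.33 × 10^-8 N
8.14 × 1.21 × 10^44 / 8.33 × 10^-8 = 1.19 × 10^52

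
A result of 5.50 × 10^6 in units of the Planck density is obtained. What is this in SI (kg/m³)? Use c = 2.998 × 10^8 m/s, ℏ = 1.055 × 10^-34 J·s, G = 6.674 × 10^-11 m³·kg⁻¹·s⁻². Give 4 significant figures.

One Planck density: ρ_P = c⁵/(ℏG²) = 5.154 × 10^96 kg/m³.
5.50 × 10^6 × 5.154 × 10^96 kg/m³ = 2.835 × 10^103 kg/m³

2.835 × 10^103 kg/m³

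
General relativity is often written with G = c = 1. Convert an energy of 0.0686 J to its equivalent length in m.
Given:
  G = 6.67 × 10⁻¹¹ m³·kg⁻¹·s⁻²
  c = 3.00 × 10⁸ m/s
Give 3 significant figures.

Energy → length via G/c⁴.
0.0686 J × (G/c⁴) = 5.65 × 10⁻⁴⁶ m

5.65 × 10⁻⁴⁶ m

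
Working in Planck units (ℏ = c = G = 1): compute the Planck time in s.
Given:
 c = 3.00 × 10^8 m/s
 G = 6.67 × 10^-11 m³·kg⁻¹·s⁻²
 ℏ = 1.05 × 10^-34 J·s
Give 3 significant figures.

5.37 × 10^-44 s

The unique combination of the constants set to 1 with dimensions of time is t_P = √(ℏG/c⁵).
  = √(2.88 × 10^-87)
  = 5.37 × 10^-44 s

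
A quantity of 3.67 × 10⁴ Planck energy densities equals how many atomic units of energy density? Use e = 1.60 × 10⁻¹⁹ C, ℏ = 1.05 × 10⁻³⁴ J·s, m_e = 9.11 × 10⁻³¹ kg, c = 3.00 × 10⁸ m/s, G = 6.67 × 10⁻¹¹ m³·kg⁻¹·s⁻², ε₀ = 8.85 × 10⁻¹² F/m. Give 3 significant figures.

Planck energy density: u_P = c⁷/(ℏG²) = 4.68 × 10¹¹³ J/m³
atomic unit of energy density: u_au = E_h/a₀³ = m_e⁴e¹⁰/((4πε₀)⁵ℏ⁸) = 3.01 × 10¹³ J/m³
3.67 × 10⁴ × 4.68 × 10¹¹³ / 3.01 × 10¹³ = 5.70 × 10¹⁰⁴

5.70 × 10¹⁰⁴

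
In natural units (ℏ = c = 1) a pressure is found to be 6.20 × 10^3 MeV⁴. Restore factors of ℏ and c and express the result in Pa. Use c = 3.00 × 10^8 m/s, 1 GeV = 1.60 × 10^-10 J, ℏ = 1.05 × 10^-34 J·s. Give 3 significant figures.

Pressure is [E]/[L]³ = [E]⁴/(ℏc)³.
1 GeV⁴ → 1/(ℏc)³ × (1 GeV in J)⁴ = 2.10 × 10^37 Pa.
Convert the energy scale: 6.20 × 10^3 MeV⁴ = 6.20 × 10^-9 GeV⁴.
Result: 6.20 × 10^-9 × 2.10 × 10^37 = 1.30 × 10^29 Pa.

1.30 × 10^29 Pa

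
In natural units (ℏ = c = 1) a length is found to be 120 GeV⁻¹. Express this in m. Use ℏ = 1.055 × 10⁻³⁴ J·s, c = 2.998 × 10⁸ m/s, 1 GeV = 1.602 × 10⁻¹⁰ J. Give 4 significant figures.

A length is [E]⁻¹ in ℏ=c=1; restore one factor of ℏc.
1 GeV⁻¹ → ℏc × (1 GeV in J)⁻¹ = 1.974 × 10⁻¹⁶ m.
Result: 120 × 1.974 × 10⁻¹⁶ = 2.369 × 10⁻¹⁴ m.

2.369 × 10⁻¹⁴ m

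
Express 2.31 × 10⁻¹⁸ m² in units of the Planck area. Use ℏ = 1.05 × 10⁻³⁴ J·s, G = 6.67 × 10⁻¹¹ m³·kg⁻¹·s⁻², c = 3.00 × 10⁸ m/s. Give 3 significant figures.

8.91 × 10⁵¹

Planck area: A_P = ℏG/c³ = 2.59 × 10⁻⁷⁰ m².
2.31 × 10⁻¹⁸ / 2.59 × 10⁻⁷⁰ = 8.91 × 10⁵¹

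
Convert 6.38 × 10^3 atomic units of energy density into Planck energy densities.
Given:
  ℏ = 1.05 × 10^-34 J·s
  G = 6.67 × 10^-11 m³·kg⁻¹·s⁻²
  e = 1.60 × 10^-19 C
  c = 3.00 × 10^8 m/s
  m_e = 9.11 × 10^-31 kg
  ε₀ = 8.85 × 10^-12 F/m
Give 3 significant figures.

4.11 × 10^-97

atomic unit of energy density: u_au = E_h/a₀³ = m_e⁴e¹⁰/((4πε₀)⁵ℏ⁸) = 3.01 × 10^13 J/m³
Planck energy density: u_P = c⁷/(ℏG²) = 4.68 × 10^113 J/m³
6.38 × 10^3 × 3.01 × 10^13 / 4.68 × 10^113 = 4.11 × 10^-97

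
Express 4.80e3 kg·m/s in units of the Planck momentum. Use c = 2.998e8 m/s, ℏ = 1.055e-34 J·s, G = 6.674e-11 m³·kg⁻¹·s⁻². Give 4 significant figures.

735.5

Planck momentum: p_P = √(ℏc³/G) = 6.527 kg·m/s.
4.80e3 / 6.527 = 735.5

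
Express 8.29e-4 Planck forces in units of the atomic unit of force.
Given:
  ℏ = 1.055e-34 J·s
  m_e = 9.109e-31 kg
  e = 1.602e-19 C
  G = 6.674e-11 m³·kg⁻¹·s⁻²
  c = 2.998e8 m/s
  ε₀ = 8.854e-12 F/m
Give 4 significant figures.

Planck force: F_P = c⁴/G = 1.210e44 N
atomic unit of force: F_au = E_h/a₀ = m_e²e⁶/((4πε₀)³ℏ⁴) = 8.220e-8 N
8.29e-4 × 1.210e44 / 8.220e-8 = 1.221e48

1.221e48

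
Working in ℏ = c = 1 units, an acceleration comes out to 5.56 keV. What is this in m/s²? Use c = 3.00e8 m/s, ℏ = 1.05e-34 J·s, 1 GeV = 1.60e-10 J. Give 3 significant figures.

2.54e27 m/s²

Acceleration is [L]/[T]² = c·[E]/ℏ.
1 GeV → c/ℏ × (1 GeV in J) = 4.57e32 m/s².
Convert the energy scale: 5.56 keV = 5.56e-6 GeV.
Result: 5.56e-6 × 4.57e32 = 2.54e27 m/s².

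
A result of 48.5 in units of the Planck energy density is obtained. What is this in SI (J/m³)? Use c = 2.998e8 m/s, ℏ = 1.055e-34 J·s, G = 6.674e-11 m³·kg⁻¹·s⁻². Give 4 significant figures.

2.247e115 J/m³

One Planck energy density: u_P = c⁷/(ℏG²) = 4.632e113 J/m³.
48.5 × 4.632e113 J/m³ = 2.247e115 J/m³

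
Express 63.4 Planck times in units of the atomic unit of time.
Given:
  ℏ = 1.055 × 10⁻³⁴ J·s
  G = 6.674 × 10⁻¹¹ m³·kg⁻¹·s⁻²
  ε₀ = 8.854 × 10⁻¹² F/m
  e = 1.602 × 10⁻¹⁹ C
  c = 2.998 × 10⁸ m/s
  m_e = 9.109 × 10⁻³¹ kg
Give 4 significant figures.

Planck time: t_P = √(ℏG/c⁵) = 5.392 × 10⁻⁴⁴ s
atomic unit of time: τ_au = (4πε₀)²ℏ³/(m_e e⁴) = 2.423 × 10⁻¹⁷ s
63.4 × 5.392 × 10⁻⁴⁴ / 2.423 × 10⁻¹⁷ = 1.411 × 10⁻²⁵

1.411 × 10⁻²⁵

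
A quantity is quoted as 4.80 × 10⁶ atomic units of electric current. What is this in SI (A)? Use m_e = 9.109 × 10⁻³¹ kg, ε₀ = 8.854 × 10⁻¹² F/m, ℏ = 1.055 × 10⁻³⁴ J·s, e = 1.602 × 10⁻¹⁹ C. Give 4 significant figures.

3.174 × 10⁴ A

One atomic unit of electric current: I_au = e E_h/ℏ = m_e e⁵/((4πε₀)²ℏ³) = 6.612 × 10⁻³ A.
4.80 × 10⁶ × 6.612 × 10⁻³ A = 3.174 × 10⁴ A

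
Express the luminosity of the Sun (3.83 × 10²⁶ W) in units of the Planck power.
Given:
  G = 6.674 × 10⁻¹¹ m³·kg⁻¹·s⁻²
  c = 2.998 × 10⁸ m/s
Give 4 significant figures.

1.055 × 10⁻²⁶

Planck power: P_P = c⁵/G = 3.629 × 10⁵² W.
3.83 × 10²⁶ / 3.629 × 10⁵² = 1.055 × 10⁻²⁶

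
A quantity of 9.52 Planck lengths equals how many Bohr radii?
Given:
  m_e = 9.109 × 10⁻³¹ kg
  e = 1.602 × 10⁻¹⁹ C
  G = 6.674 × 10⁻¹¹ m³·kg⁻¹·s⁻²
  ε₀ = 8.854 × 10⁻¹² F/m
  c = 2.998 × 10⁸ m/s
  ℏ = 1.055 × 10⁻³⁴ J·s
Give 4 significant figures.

Planck length: ℓ_P = √(ℏG/c³) = 1.616 × 10⁻³⁵ m
Bohr radius: a₀ = 4πε₀ℏ²/(m_e e²) = 5.297 × 10⁻¹¹ m
9.52 × 1.616 × 10⁻³⁵ / 5.297 × 10⁻¹¹ = 2.905 × 10⁻²⁴

2.905 × 10⁻²⁴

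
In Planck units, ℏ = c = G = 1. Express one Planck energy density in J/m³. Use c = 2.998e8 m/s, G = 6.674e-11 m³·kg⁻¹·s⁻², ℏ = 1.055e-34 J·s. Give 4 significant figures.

Dimensional analysis gives u_P = c⁷/(ℏG²).
  = 2.177e59 / 4.699e-55
  = 4.632e113 J/m³

4.632e113 J/m³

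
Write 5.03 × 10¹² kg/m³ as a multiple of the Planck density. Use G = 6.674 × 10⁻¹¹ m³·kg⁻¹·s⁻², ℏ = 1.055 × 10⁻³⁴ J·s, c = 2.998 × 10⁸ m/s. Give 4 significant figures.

Planck density: ρ_P = c⁵/(ℏG²) = 5.154 × 10⁹⁶ kg/m³.
5.03 × 10¹² / 5.154 × 10⁹⁶ = 9.760 × 10⁻⁸⁵

9.760 × 10⁻⁸⁵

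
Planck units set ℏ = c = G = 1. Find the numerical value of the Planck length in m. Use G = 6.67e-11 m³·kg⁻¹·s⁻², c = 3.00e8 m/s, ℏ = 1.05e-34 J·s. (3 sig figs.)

1.61e-35 m

From ℏ = c = G = 1 the length scale is ℓ_P = √(ℏG/c³).
  = √(2.59e-70)
  = 1.61e-35 m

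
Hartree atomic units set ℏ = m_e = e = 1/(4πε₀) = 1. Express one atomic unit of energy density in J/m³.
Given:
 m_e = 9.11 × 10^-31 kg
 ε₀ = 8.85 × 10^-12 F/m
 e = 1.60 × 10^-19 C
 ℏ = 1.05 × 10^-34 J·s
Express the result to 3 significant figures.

3.01 × 10^13 J/m³

Dimensional analysis gives u_au = E_h/a₀³ = m_e⁴e¹⁰/((4πε₀)⁵ℏ⁸).
E_h = 4.38 × 10^-18 J
a₀ = 5.26 × 10^-11 m
E_h/a₀³ = 3.01 × 10^13 J/m³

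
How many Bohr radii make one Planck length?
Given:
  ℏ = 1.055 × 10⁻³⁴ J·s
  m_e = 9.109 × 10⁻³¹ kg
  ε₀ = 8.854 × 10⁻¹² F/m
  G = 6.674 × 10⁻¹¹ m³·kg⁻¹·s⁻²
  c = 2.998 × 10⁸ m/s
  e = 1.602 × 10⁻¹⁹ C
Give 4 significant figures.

3.051 × 10⁻²⁵

Planck length: ℓ_P = √(ℏG/c³) = 1.616 × 10⁻³⁵ m
Bohr radius: a₀ = 4πε₀ℏ²/(m_e e²) = 5.297 × 10⁻¹¹ m
ratio = 1.616 × 10⁻³⁵ / 5.297 × 10⁻¹¹ = 3.051 × 10⁻²⁵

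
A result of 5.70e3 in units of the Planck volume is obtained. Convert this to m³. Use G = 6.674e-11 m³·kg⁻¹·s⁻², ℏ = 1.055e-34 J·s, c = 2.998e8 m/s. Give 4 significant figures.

One Planck volume: V_P = (ℏG/c³)^(3/2) = 4.224e-105 m³.
5.70e3 × 4.224e-105 m³ = 2.408e-101 m³

2.408e-101 m³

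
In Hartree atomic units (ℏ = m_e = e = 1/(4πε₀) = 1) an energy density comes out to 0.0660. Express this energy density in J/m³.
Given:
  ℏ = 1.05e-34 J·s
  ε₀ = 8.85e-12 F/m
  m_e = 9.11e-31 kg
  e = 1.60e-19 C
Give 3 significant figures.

1.99e12 J/m³

One atomic unit of energy density: u_au = E_h/a₀³ = m_e⁴e¹⁰/((4πε₀)⁵ℏ⁸) = 3.01e13 J/m³.
0.0660 × 3.01e13 J/m³ = 1.99e12 J/m³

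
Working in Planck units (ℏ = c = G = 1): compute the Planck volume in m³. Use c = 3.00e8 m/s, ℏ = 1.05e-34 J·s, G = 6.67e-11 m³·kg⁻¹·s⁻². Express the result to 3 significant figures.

Dimensional analysis gives V_P = (ℏG/c³)^(3/2).
  = √(1.75e-209)
  = 4.18e-105 m³

4.18e-105 m³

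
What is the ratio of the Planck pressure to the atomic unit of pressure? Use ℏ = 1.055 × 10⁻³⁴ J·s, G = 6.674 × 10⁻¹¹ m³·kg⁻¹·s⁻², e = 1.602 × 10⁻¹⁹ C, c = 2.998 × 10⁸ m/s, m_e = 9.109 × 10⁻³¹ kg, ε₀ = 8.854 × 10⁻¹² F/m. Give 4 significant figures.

1.581 × 10¹⁰⁰

Planck pressure: p_P = c⁷/(ℏG²) = 4.632 × 10¹¹³ Pa
atomic unit of pressure: P_au = E_h/a₀³ = m_e⁴e¹⁰/((4πε₀)⁵ℏ⁸) = 2.929 × 10¹³ Pa
ratio = 4.632 × 10¹¹³ / 2.929 × 10¹³ = 1.581 × 10¹⁰⁰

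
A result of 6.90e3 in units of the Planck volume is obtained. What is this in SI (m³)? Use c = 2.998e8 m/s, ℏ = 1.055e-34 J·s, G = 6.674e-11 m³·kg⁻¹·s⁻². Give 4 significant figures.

One Planck volume: V_P = (ℏG/c³)^(3/2) = 4.224e-105 m³.
6.90e3 × 4.224e-105 m³ = 2.915e-101 m³

2.915e-101 m³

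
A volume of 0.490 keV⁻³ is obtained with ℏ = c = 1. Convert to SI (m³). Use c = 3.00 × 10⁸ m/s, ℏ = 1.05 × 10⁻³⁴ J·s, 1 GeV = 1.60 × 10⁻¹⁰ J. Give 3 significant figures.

3.74 × 10⁻³⁰ m³

Volume is [L]³ = [E]⁻³·(ℏc)³.
1 GeV⁻³ → (ℏc)³ × (1 GeV in J)⁻³ = 7.63 × 10⁻⁴⁸ m³.
Convert the energy scale: 0.490 keV⁻³ = 4.90 × 10¹⁷ GeV⁻³.
Result: 4.90 × 10¹⁷ × 7.63 × 10⁻⁴⁸ = 3.74 × 10⁻³⁰ m³.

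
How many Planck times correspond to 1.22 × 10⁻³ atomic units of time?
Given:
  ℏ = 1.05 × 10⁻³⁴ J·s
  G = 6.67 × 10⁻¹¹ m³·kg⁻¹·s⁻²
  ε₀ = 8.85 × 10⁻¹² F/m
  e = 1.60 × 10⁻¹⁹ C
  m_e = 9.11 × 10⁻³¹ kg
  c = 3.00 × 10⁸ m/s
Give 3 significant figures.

5.45 × 10²³

atomic unit of time: τ_au = (4πε₀)²ℏ³/(m_e e⁴) = 2.40 × 10⁻¹⁷ s
Planck time: t_P = √(ℏG/c⁵) = 5.37 × 10⁻⁴⁴ s
1.22 × 10⁻³ × 2.40 × 10⁻¹⁷ / 5.37 × 10⁻⁴⁴ = 5.45 × 10²³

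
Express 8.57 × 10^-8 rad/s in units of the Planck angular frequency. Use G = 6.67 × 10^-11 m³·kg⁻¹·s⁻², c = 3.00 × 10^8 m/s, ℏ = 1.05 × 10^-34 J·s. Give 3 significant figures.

Planck angular frequency: ω_P = √(c⁵/(ℏG)) = 1.86 × 10^43 rad/s.
8.57 × 10^-8 / 1.86 × 10^43 = 4.60 × 10^-51

4.60 × 10^-51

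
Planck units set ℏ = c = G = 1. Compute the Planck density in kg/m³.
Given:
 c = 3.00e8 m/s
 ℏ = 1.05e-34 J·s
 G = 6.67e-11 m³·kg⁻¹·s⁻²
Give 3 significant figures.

5.20e96 kg/m³

Dimensional analysis gives ρ_P = c⁵/(ℏG²).
  = 2.43e42 / 4.67e-55
  = 5.20e96 kg/m³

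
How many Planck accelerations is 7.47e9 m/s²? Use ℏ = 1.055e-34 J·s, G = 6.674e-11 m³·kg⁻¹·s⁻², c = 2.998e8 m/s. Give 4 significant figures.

1.343e-42

Planck acceleration: a_P = √(c⁷/(ℏG)) = 5.560e51 m/s².
7.47e9 / 5.560e51 = 1.343e-42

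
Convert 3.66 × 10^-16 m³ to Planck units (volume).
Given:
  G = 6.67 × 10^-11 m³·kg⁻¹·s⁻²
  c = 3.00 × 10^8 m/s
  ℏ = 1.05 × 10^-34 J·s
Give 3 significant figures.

Planck volume: V_P = (ℏG/c³)^(3/2) = 4.18 × 10^-105 m³.
3.66 × 10^-16 / 4.18 × 10^-105 = 8.76 × 10^88

8.76 × 10^88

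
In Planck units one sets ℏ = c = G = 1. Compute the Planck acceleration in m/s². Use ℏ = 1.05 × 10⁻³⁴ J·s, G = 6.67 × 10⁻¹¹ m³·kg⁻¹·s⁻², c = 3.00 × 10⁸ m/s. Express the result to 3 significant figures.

5.59 × 10⁵¹ m/s²

a_P = √(c⁷/(ℏG))
  = √(3.12 × 10¹⁰³)
  = 5.59 × 10⁵¹ m/s²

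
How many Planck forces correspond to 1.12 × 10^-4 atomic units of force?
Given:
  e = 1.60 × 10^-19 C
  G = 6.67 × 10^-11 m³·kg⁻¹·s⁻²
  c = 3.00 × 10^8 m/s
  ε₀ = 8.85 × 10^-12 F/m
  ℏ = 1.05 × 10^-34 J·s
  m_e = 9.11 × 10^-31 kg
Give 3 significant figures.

7.68 × 10^-56

atomic unit of force: F_au = E_h/a₀ = m_e²e⁶/((4πε₀)³ℏ⁴) = 8.33 × 10^-8 N
Planck force: F_P = c⁴/G = 1.21 × 10^44 N
1.12 × 10^-4 × 8.33 × 10^-8 / 1.21 × 10^44 = 7.68 × 10^-56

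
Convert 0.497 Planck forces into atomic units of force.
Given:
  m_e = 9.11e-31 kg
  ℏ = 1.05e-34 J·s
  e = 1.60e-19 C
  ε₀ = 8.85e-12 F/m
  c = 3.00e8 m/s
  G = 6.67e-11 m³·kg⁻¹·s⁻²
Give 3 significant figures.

7.25e50

Planck force: F_P = c⁴/G = 1.21e44 N
atomic unit of force: F_au = E_h/a₀ = m_e²e⁶/((4πε₀)³ℏ⁴) = 8.33e-8 N
0.497 × 1.21e44 / 8.33e-8 = 7.25e50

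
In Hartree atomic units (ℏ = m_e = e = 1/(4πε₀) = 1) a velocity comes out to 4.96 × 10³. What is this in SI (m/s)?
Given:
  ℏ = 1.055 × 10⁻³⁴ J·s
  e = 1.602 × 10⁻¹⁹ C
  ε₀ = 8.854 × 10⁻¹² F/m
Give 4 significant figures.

One atomic unit of velocity: v_au = e²/(4πε₀ℏ) = 2.186 × 10⁶ m/s.
4.96 × 10³ × 2.186 × 10⁶ m/s = 1.084 × 10¹⁰ m/s

1.084 × 10¹⁰ m/s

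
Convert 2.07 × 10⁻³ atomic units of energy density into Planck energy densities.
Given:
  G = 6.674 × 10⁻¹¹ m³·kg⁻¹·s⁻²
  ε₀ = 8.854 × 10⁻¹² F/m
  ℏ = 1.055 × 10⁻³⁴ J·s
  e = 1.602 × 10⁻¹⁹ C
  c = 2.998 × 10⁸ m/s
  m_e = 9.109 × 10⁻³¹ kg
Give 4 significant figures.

1.309 × 10⁻¹⁰³

atomic unit of energy density: u_au = E_h/a₀³ = m_e⁴e¹⁰/((4πε₀)⁵ℏ⁸) = 2.929 × 10¹³ J/m³
Planck energy density: u_P = c⁷/(ℏG²) = 4.632 × 10¹¹³ J/m³
2.07 × 10⁻³ × 2.929 × 10¹³ / 4.632 × 10¹¹³ = 1.309 × 10⁻¹⁰³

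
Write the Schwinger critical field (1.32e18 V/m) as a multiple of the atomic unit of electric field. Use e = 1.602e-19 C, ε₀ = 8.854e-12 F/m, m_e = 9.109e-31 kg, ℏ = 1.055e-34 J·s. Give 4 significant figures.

2.573e6

atomic unit of electric field: E_au = E_h/(e a₀) = m_e²e⁵/((4πε₀)³ℏ⁴) = 5.131e11 V/m.
1.32e18 / 5.131e11 = 2.573e6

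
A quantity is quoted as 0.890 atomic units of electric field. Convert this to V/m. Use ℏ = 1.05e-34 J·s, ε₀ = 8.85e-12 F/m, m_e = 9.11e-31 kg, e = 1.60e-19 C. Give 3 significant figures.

4.63e11 V/m

One atomic unit of electric field: E_au = E_h/(e a₀) = m_e²e⁵/((4πε₀)³ℏ⁴) = 5.20e11 V/m.
0.890 × 5.20e11 V/m = 4.63e11 V/m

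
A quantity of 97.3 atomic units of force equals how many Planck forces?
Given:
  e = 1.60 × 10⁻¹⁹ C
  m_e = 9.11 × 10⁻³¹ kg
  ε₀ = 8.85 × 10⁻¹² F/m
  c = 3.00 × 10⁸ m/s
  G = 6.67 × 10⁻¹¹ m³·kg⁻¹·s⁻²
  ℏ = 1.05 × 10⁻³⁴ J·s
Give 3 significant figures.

atomic unit of force: F_au = E_h/a₀ = m_e²e⁶/((4πε₀)³ℏ⁴) = 8.33 × 10⁻⁸ N
Planck force: F_P = c⁴/G = 1.21 × 10⁴⁴ N
97.3 × 8.33 × 10⁻⁸ / 1.21 × 10⁴⁴ = 6.67 × 10⁻⁵⁰

6.67 × 10⁻⁵⁰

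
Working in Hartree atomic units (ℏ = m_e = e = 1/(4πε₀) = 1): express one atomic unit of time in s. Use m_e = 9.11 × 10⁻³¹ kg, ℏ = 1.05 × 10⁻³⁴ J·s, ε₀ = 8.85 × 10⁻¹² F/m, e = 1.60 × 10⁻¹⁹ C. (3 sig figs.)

2.40 × 10⁻¹⁷ s

The unique combination of the constants set to 1 with dimensions of time is τ_au = (4πε₀)²ℏ³/(m_e e⁴).
E_h = 4.38 × 10⁻¹⁸ J
ℏ/E_h = 2.40 × 10⁻¹⁷ s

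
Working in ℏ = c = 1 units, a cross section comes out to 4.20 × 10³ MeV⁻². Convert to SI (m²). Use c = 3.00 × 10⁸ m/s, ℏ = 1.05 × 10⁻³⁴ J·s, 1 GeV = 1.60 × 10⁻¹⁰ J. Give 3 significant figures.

1.63 × 10⁻²² m²

Area is [L]² = [E]⁻²·(ℏc)²; restore (ℏc)².
1 GeV⁻² → (ℏc)² × (1 GeV in J)⁻² = 3.88 × 10⁻³² m².
Convert the energy scale: 4.20 × 10³ MeV⁻² = 4.20 × 10⁹ GeV⁻².
Result: 4.20 × 10⁹ × 3.88 × 10⁻³² = 1.63 × 10⁻²² m².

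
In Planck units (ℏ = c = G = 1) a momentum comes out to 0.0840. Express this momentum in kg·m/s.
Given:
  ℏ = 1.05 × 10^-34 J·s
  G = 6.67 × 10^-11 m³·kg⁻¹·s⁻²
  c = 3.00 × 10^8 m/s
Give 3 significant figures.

0.548 kg·m/s

One Planck momentum: p_P = √(ℏc³/G) = 6.52 kg·m/s.
0.0840 × 6.52 kg·m/s = 0.548 kg·m/s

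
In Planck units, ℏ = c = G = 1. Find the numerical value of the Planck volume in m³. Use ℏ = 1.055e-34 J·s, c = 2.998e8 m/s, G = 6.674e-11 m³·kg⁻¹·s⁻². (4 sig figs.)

The unique combination of the constants set to 1 with dimensions of volume is V_P = (ℏG/c³)^(3/2).
  = √(1.784e-209)
  = 4.224e-105 m³

4.224e-105 m³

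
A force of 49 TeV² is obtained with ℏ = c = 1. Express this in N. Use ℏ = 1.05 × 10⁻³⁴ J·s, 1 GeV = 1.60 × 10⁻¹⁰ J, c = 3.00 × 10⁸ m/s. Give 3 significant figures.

3.98 × 10¹³ N

Force is [E]/[L] = [E]²/(ℏc); restore (ℏc)⁻¹.
1 GeV² → 1/(ℏc) × (1 GeV in J)² = 8.13 × 10⁵ N.
Convert the energy scale: 49 TeV² = 4.90 × 10⁷ GeV².
Result: 4.90 × 10⁷ × 8.13 × 10⁵ = 3.98 × 10¹³ N.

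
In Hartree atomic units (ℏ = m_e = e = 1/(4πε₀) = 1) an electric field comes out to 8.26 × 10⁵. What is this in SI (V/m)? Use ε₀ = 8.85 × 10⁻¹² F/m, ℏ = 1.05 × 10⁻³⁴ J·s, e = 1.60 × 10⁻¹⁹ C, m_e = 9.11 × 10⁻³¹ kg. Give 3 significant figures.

One atomic unit of electric field: E_au = E_h/(e a₀) = m_e²e⁵/((4πε₀)³ℏ⁴) = 5.20 × 10¹¹ V/m.
8.26 × 10⁵ × 5.20 × 10¹¹ V/m = 4.30 × 10¹⁷ V/m

4.30 × 10¹⁷ V/m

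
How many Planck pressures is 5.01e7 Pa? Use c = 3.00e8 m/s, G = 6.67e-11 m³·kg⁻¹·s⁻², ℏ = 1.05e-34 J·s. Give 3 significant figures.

1.07e-106

Planck pressure: p_P = c⁷/(ℏG²) = 4.68e113 Pa.
5.01e7 / 4.68e113 = 1.07e-106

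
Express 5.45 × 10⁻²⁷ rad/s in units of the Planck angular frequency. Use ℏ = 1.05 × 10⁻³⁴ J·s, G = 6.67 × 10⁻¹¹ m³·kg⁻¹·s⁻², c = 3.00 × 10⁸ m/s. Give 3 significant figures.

2.93 × 10⁻⁷⁰

Planck angular frequency: ω_P = √(c⁵/(ℏG)) = 1.86 × 10⁴³ rad/s.
5.45 × 10⁻²⁷ / 1.86 × 10⁴³ = 2.93 × 10⁻⁷⁰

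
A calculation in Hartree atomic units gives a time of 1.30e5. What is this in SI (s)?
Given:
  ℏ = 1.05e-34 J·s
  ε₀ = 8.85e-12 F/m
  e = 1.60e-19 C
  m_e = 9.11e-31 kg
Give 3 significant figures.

3.12e-12 s

One atomic unit of time: τ_au = (4πε₀)²ℏ³/(m_e e⁴) = 2.40e-17 s.
1.30e5 × 2.40e-17 s = 3.12e-12 s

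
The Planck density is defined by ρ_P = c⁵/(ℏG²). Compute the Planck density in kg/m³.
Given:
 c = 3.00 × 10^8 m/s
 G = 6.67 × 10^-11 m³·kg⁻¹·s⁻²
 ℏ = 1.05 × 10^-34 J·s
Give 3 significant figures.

5.20 × 10^96 kg/m³

ρ_P = c⁵/(ℏG²)
  = 2.43 × 10^42 / 4.67 × 10^-55
  = 5.20 × 10^96 kg/m³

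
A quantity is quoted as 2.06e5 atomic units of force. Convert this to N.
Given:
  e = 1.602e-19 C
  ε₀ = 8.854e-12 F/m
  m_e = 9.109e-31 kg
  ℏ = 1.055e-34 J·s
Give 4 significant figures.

One atomic unit of force: F_au = E_h/a₀ = m_e²e⁶/((4πε₀)³ℏ⁴) = 8.220e-8 N.
2.06e5 × 8.220e-8 N = 0.01693 N

0.01693 N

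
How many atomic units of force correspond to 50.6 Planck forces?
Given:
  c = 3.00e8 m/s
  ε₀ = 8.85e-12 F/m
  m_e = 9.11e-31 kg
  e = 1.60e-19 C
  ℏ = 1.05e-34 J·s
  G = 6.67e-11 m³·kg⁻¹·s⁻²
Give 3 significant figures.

7.38e52

Planck force: F_P = c⁴/G = 1.21e44 N
atomic unit of force: F_au = E_h/a₀ = m_e²e⁶/((4πε₀)³ℏ⁴) = 8.33e-8 N
50.6 × 1.21e44 / 8.33e-8 = 7.38e52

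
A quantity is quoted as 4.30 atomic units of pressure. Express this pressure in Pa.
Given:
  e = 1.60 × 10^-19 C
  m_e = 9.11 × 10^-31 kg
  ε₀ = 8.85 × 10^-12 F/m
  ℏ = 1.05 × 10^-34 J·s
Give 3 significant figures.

One atomic unit of pressure: P_au = E_h/a₀³ = m_e⁴e¹⁰/((4πε₀)⁵ℏ⁸) = 3.01 × 10^13 Pa.
4.30 × 3.01 × 10^13 Pa = 1.30 × 10^14 Pa

1.30 × 10^14 Pa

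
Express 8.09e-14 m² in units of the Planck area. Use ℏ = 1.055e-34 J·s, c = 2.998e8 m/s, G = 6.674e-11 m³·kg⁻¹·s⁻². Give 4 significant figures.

3.096e56

Planck area: A_P = ℏG/c³ = 2.613e-70 m².
8.09e-14 / 2.613e-70 = 3.096e56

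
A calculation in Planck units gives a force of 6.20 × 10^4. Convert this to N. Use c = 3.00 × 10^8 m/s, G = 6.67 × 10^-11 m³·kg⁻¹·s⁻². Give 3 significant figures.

7.53 × 10^48 N

One Planck force: F_P = c⁴/G = 1.21 × 10^44 N.
6.20 × 10^4 × 1.21 × 10^44 N = 7.53 × 10^48 N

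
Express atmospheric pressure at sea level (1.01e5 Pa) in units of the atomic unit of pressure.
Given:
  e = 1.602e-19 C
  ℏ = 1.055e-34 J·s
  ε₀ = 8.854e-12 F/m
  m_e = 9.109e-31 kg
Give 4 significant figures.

3.448e-9

atomic unit of pressure: P_au = E_h/a₀³ = m_e⁴e¹⁰/((4πε₀)⁵ℏ⁸) = 2.929e13 Pa.
1.01e5 / 2.929e13 = 3.448e-9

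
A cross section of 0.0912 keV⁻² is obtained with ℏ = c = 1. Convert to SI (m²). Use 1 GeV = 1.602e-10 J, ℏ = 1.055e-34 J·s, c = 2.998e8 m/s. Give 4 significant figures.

3.555e-21 m²

Area is [L]² = [E]⁻²·(ℏc)²; restore (ℏc)².
1 GeV⁻² → (ℏc)² × (1 GeV in J)⁻² = 3.898e-32 m².
Convert the energy scale: 0.0912 keV⁻² = 9.12e10 GeV⁻².
Result: 9.12e10 × 3.898e-32 = 3.555e-21 m².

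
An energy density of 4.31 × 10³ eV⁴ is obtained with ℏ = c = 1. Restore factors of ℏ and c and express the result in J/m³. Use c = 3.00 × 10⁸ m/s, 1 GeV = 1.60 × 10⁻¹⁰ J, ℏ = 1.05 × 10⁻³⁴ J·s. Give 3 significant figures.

9.04 × 10⁴ J/m³

[E]/[L]³ = [E]⁴/(ℏc)³; restore (ℏc)⁻³.
1 GeV⁴ → 1/(ℏc)³ × (1 GeV in J)⁴ = 2.10 × 10³⁷ J/m³.
Convert the energy scale: 4.31 × 10³ eV⁴ = 4.31 × 10⁻³³ GeV⁴.
Result: 4.31 × 10⁻³³ × 2.10 × 10³⁷ = 9.04 × 10⁴ J/m³.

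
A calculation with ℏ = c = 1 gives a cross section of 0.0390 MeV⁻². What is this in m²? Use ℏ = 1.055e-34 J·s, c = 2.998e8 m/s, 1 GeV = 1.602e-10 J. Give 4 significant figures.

1.520e-27 m²

Area is [L]² = [E]⁻²·(ℏc)²; restore (ℏc)².
1 GeV⁻² → (ℏc)² × (1 GeV in J)⁻² = 3.898e-32 m².
Convert the energy scale: 0.0390 MeV⁻² = 3.90e4 GeV⁻².
Result: 3.90e4 × 3.898e-32 = 1.520e-27 m².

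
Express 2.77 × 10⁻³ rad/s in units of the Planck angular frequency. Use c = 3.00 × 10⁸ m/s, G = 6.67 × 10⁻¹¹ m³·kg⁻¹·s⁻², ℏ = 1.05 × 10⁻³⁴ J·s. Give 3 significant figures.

Planck angular frequency: ω_P = √(c⁵/(ℏG)) = 1.86 × 10⁴³ rad/s.
2.77 × 10⁻³ / 1.86 × 10⁴³ = 1.49 × 10⁻⁴⁶

1.49 × 10⁻⁴⁶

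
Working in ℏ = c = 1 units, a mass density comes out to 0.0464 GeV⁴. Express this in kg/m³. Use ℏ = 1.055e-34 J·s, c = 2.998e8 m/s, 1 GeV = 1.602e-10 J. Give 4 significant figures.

Mass density is [E]/(c²[L]³) = [E]⁴/(ℏ³c⁵).
1 GeV⁴ → 1/(ℏ³c⁵) × (1 GeV in J)⁴ = 2.316e20 kg/m³.
Result: 0.0464 × 2.316e20 = 1.075e19 kg/m³.

1.075e19 kg/m³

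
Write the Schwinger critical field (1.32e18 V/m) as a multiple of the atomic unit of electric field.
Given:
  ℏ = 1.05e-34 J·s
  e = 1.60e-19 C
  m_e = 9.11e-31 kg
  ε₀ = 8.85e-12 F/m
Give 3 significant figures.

atomic unit of electric field: E_au = E_h/(e a₀) = m_e²e⁵/((4πε₀)³ℏ⁴) = 5.20e11 V/m.
1.32e18 / 5.20e11 = 2.54e6

2.54e6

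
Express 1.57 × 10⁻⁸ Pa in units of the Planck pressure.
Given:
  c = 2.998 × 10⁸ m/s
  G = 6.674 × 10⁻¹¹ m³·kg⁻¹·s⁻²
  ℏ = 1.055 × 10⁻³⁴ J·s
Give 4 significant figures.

3.389 × 10⁻¹²²

Planck pressure: p_P = c⁷/(ℏG²) = 4.632 × 10¹¹³ Pa.
1.57 × 10⁻⁸ / 4.632 × 10¹¹³ = 3.389 × 10⁻¹²²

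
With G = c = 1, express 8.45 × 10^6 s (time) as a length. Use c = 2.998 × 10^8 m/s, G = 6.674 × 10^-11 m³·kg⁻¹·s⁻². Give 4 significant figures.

2.533 × 10^15 m

Time → length via c.
8.45 × 10^6 s × (c) = 2.533 × 10^15 m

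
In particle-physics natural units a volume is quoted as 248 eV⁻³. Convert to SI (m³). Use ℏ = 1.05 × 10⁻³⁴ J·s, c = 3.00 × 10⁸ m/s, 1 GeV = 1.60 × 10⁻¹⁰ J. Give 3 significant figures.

1.89 × 10⁻¹⁸ m³

Volume is [L]³ = [E]⁻³·(ℏc)³.
1 GeV⁻³ → (ℏc)³ × (1 GeV in J)⁻³ = 7.63 × 10⁻⁴⁸ m³.
Convert the energy scale: 248 eV⁻³ = 2.48 × 10²⁹ GeV⁻³.
Result: 2.48 × 10²⁹ × 7.63 × 10⁻⁴⁸ = 1.89 × 10⁻¹⁸ m³.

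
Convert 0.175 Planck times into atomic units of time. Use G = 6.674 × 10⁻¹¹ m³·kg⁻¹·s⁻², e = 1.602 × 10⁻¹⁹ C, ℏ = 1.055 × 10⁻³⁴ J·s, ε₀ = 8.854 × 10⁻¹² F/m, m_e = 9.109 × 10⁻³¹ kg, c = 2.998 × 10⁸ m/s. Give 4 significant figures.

Planck time: t_P = √(ℏG/c⁵) = 5.392 × 10⁻⁴⁴ s
atomic unit of time: τ_au = (4πε₀)²ℏ³/(m_e e⁴) = 2.423 × 10⁻¹⁷ s
0.175 × 5.392 × 10⁻⁴⁴ / 2.423 × 10⁻¹⁷ = 3.894 × 10⁻²⁸

3.894 × 10⁻²⁸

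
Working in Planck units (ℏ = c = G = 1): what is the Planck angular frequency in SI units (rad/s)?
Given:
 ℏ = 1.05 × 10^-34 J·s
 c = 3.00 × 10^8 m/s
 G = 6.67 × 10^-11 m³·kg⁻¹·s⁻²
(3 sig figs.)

Dimensional analysis gives ω_P = √(c⁵/(ℏG)).
  = √(3.47 × 10^86)
  = 1.86 × 10^43 rad/s

1.86 × 10^43 rad/s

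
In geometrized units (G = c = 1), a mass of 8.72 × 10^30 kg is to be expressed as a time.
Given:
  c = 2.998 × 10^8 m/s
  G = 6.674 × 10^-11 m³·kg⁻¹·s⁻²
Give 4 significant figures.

Mass → time via G/c³.
8.72 × 10^30 kg × (G/c³) = 2.160 × 10^-5 s

2.160 × 10^-5 s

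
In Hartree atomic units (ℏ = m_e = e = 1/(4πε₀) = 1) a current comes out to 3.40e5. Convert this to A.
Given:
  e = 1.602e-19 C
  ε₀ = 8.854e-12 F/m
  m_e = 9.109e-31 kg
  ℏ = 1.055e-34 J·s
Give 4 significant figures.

2.248e3 A

One atomic unit of electric current: I_au = e E_h/ℏ = m_e e⁵/((4πε₀)²ℏ³) = 6.612e-3 A.
3.40e5 × 6.612e-3 A = 2.248e3 A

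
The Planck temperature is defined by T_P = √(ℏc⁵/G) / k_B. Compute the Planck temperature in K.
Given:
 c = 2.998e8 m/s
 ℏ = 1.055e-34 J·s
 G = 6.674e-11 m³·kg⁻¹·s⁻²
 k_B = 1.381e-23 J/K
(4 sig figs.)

1.417e32 K

T_P = √(ℏc⁵/G) / k_B
  = √(3.828e18) × 7.241e22
  = 1.417e32 K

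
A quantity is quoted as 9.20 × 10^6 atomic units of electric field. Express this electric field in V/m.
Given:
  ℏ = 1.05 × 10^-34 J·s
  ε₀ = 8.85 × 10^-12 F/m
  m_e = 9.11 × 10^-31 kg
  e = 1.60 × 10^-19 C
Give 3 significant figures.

4.79 × 10^18 V/m

One atomic unit of electric field: E_au = E_h/(e a₀) = m_e²e⁵/((4πε₀)³ℏ⁴) = 5.20 × 10^11 V/m.
9.20 × 10^6 × 5.20 × 10^11 V/m = 4.79 × 10^18 V/m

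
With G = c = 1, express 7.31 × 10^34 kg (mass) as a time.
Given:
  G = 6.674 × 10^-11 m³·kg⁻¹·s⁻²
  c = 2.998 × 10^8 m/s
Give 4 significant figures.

Mass → time via G/c³.
7.31 × 10^34 kg × (G/c³) = 0.1811 s

0.1811 s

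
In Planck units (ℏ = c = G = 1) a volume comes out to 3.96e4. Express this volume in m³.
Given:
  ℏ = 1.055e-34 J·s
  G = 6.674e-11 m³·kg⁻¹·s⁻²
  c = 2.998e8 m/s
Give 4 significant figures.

1.673e-100 m³

One Planck volume: V_P = (ℏG/c³)^(3/2) = 4.224e-105 m³.
3.96e4 × 4.224e-105 m³ = 1.673e-100 m³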